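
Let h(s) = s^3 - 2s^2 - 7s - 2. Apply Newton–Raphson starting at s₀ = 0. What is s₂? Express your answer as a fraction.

h'(s) = 3s^2 - 4s - 7.
h(0) = -2, h'(0) = -7, so s₁ = 0 - (-2)/(-7) = -2/7.
h(-2/7) = -64/343, h'(-2/7) = -275/49, so s₂ = (-2/7) - (-64/343)/(-275/49) = -614/1925.

-614/1925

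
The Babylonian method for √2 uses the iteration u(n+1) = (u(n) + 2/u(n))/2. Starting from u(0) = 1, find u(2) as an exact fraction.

u(1) = (1 + 2/1)/2 = 3/2.
u(2) = (3/2 + 2/(3/2))/2 = 17/12.

17/12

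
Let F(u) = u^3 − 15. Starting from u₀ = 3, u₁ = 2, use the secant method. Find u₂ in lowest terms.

F(3) = 12, F(2) = −7. u₂ = 2 − (−7)·(2 − 3)/((−7) − 12) = 45/19.

45/19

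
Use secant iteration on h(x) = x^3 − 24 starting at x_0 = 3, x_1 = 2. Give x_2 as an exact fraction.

54/19

h(3) = 3, h(2) = −16. x_2 = 2 − (−16)·(2 − 3)/((−16) − 3) = 54/19.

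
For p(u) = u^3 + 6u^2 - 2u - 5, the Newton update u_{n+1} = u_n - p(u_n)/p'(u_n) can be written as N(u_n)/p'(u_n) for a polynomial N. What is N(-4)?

p'(u) = 3u^2 + 12u - 2.
N(u) = u·p'(u) - p(u) = u·(3u^2 + 12u - 2) - (u^3 + 6u^2 - 2u - 5) = 2u^3 + 6u^2 + 5.
N(-4) = -27.

-27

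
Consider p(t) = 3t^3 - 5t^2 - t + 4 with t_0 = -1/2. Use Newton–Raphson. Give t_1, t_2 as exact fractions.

t_1 = -24/25, t_2 = -217444/263975

p'(t) = 9t^2 - 10t - 1.
p(-1/2) = 23/8, p'(-1/2) = 25/4, so t_1 = (-1/2) - (23/8)/(25/4) = -24/25.
p(-24/25) = -35972/15625, p'(-24/25) = 10559/625, so t_2 = (-24/25) - (-35972/15625)/(10559/625) = -217444/263975.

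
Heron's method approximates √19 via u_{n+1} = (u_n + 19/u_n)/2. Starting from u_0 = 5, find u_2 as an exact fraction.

959/220

u_1 = (5 + 19/5)/2 = 22/5.
u_2 = (22/5 + 19/(22/5))/2 = 959/220.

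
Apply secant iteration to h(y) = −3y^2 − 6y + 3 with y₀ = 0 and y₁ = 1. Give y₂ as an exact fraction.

h(0) = 3, h(1) = −6. y₂ = 1 − (−6)·(1 − 0)/((−6) − 3) = 1/3.

1/3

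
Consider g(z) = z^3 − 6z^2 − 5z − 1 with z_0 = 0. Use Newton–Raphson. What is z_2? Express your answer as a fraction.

−3/10

g'(z) = 3z^2 − 12z − 5.
g(0) = −1, g'(0) = −5, so z_1 = 0 − (−1)/(−5) = −1/5.
g(−1/5) = −31/125, g'(−1/5) = −62/25, so z_2 = (−1/5) − (−31/125)/(−62/25) = −3/10.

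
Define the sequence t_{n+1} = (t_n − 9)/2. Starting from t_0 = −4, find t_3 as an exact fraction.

−67/8

t_1 = ((−4) − 9)/2 = −13/2.
t_2 = ((−13/2) − 9)/2 = −31/4.
t_3 = ((−31/4) − 9)/2 = −67/8.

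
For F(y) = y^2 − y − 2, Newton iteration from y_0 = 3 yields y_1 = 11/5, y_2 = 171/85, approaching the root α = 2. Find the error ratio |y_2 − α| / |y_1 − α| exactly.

1/17

y_1 − α = 11/5 − 2 = 1/5, so |y_1 − α| = 1/5.
y_2 − α = 171/85 − 2 = 1/85, so |y_2 − α| = 1/85.
Ratio = (1/85) / (1/5) = 1/17.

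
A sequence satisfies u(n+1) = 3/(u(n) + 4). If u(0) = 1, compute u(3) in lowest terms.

69/107

u(1) = 3/(1 + 4) = 3/5.
u(2) = 3/(3/5 + 4) = 15/23.
u(3) = 3/(15/23 + 4) = 69/107.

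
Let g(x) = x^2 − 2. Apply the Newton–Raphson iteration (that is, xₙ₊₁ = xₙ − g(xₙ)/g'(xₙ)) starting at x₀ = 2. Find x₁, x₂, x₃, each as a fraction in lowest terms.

x₁ = 3/2, x₂ = 17/12, x₃ = 577/408

g'(x) = 2x.
g(2) = 2, g'(2) = 4, so x₁ = 2 − 2/4 = 3/2.
g(3/2) = 1/4, g'(3/2) = 3, so x₂ = (3/2) − (1/4)/3 = 17/12.
g(17/12) = 1/144, g'(17/12) = 17/6, so x₃ = (17/12) − (1/144)/(17/6) = 577/408.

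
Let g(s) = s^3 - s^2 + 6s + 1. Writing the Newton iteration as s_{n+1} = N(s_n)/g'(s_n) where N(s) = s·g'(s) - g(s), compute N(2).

11

g'(s) = 3s^2 - 2s + 6.
N(s) = s·g'(s) - g(s) = s·(3s^2 - 2s + 6) - (s^3 - s^2 + 6s + 1) = 2s^3 - s^2 - 1.
N(2) = 11.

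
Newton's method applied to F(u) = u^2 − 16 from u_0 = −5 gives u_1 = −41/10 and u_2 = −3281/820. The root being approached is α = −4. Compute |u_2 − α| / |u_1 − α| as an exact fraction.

u_1 − α = −41/10 − (−4) = −41/10 + 4 = −1/10, so |u_1 − α| = 1/10.
u_2 − α = −3281/820 − (−4) = −3281/820 + 4 = −1/820, so |u_2 − α| = 1/820.
Ratio = (1/820) / (1/10) = 1/82.

1/82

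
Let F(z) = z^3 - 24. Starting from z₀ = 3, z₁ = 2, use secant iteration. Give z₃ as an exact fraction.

4650/1603

F(3) = 3, F(2) = -16. z₂ = 2 - (-16)·(2 - 3)/((-16) - 3) = 54/19.
F(2) = -16, F(54/19) = -7152/6859. z₃ = (54/19) - (-7152/6859)·((54/19) - 2)/((-7152/6859) - (-16)) = 4650/1603.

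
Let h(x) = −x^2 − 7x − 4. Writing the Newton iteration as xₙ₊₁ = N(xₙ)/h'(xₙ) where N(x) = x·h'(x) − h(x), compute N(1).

h'(x) = −2x − 7.
N(x) = x·h'(x) − h(x) = x·(−2x − 7) − (−x^2 − 7x − 4) = −x^2 + 4.
N(1) = 3.

3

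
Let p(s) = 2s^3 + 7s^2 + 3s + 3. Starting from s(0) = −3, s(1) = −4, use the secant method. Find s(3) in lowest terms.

−36324/11531

p(−3) = 3, p(−4) = −25. s(2) = (−4) − (−25)·((−4) − (−3))/((−25) − 3) = −87/28.
p(−4) = −25, p(−87/28) = 13875/10976. s(3) = (−87/28) − (13875/10976)·((−87/28) − (−4))/((13875/10976) − (−25)) = −36324/11531.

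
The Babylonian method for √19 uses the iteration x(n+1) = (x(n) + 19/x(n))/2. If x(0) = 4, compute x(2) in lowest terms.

x(1) = (4 + 19/4)/2 = 35/8.
x(2) = (35/8 + 19/(35/8))/2 = 2441/560.

2441/560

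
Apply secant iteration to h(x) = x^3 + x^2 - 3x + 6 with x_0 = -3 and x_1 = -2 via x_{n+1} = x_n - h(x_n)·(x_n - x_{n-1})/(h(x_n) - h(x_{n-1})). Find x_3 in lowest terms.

h(-3) = -3, h(-2) = 8. x_2 = (-2) - 8·((-2) - (-3))/(8 - (-3)) = -30/11.
h(-2) = 8, h(-30/11) = 1776/1331. x_3 = (-30/11) - (1776/1331)·((-30/11) - (-2))/((1776/1331) - 8) = -3186/1109.

-3186/1109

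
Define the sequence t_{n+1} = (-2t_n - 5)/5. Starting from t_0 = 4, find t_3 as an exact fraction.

-127/125

t_1 = (-2·4 - 5)/5 = -13/5.
t_2 = (-2·(-13/5) - 5)/5 = 1/25.
t_3 = (-2·(1/25) - 5)/5 = -127/125.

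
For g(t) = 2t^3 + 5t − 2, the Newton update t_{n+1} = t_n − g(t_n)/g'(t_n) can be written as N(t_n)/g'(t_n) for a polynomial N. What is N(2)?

g'(t) = 6t^2 + 5.
N(t) = t·g'(t) − g(t) = t·(6t^2 + 5) − (2t^3 + 5t − 2) = 4t^3 + 2.
N(2) = 34.

34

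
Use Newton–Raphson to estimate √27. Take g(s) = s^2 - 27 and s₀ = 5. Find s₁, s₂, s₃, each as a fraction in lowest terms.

g'(s) = 2s.
g(5) = -2, g'(5) = 10, so s₁ = 5 - (-2)/10 = 26/5.
g(26/5) = 1/25, g'(26/5) = 52/5, so s₂ = (26/5) - (1/25)/(52/5) = 1351/260.
g(1351/260) = 1/67600, g'(1351/260) = 1351/130, so s₃ = (1351/260) - (1/67600)/(1351/130) = 3650401/702520.

s₁ = 26/5, s₂ = 1351/260, s₃ = 3650401/702520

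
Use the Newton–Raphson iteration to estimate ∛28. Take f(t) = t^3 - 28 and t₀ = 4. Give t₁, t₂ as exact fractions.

t₁ = 13/4, t₂ = 1031/338

f'(t) = 3t^2.
f(4) = 36, f'(4) = 48, so t₁ = 4 - 36/48 = 13/4.
f(13/4) = 405/64, f'(13/4) = 507/16, so t₂ = (13/4) - (405/64)/(507/16) = 1031/338.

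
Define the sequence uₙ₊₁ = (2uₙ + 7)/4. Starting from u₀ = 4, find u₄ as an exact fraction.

113/32

u₁ = (2·4 + 7)/4 = 15/4.
u₂ = (2·(15/4) + 7)/4 = 29/8.
u₃ = (2·(29/8) + 7)/4 = 57/16.
u₄ = (2·(57/16) + 7)/4 = 113/32.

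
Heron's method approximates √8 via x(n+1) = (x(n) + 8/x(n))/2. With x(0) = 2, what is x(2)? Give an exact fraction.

x(1) = (2 + 8/2)/2 = 3.
x(2) = (3 + 8/3)/2 = 17/6.

17/6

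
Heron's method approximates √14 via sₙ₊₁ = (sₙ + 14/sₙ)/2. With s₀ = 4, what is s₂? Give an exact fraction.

s₁ = (4 + 14/4)/2 = 15/4.
s₂ = (15/4 + 14/(15/4))/2 = 449/120.

449/120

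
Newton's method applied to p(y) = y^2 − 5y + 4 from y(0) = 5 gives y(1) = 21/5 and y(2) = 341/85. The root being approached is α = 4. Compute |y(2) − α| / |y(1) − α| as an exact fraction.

1/17

y(1) − α = 21/5 − 4 = 1/5, so |y(1) − α| = 1/5.
y(2) − α = 341/85 − 4 = 1/85, so |y(2) − α| = 1/85.
Ratio = (1/85) / (1/5) = 1/17.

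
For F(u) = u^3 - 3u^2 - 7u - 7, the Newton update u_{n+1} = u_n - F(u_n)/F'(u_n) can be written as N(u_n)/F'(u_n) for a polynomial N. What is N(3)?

F'(u) = 3u^2 - 6u - 7.
N(u) = u·F'(u) - F(u) = u·(3u^2 - 6u - 7) - (u^3 - 3u^2 - 7u - 7) = 2u^3 - 3u^2 + 7.
N(3) = 34.

34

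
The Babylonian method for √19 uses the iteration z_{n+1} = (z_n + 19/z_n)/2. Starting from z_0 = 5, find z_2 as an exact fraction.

959/220

z_1 = (5 + 19/5)/2 = 22/5.
z_2 = (22/5 + 19/(22/5))/2 = 959/220.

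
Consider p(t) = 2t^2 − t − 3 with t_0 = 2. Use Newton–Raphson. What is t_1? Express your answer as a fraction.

11/7

p'(t) = 4t − 1.
p(2) = 3, p'(2) = 7, so t_1 = 2 − 3/7 = 11/7.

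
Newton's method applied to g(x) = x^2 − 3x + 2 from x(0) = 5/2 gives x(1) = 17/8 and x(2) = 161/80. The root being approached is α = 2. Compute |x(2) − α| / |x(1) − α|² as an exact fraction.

x(1) − α = 17/8 − 2 = 1/8, so |x(1) − α| = 1/8.
x(2) − α = 161/80 − 2 = 1/80, so |x(2) − α| = 1/80.
|x(1) − α|² = 1/64.
Ratio = (1/80) / (1/64) = 4/5.

4/5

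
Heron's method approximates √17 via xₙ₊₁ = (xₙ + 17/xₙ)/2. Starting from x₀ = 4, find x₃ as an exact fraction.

x₁ = (4 + 17/4)/2 = 33/8.
x₂ = (33/8 + 17/(33/8))/2 = 2177/528.
x₃ = (2177/528 + 17/(2177/528))/2 = 9478657/2298912.

9478657/2298912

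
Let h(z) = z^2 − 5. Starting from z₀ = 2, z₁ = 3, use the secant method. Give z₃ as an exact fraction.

h(2) = −1, h(3) = 4. z₂ = 3 − 4·(3 − 2)/(4 − (−1)) = 11/5.
h(3) = 4, h(11/5) = −4/25. z₃ = (11/5) − (−4/25)·((11/5) − 3)/((−4/25) − 4) = 29/13.

29/13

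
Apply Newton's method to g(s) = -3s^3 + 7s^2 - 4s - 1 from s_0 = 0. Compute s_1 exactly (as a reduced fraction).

g'(s) = -9s^2 + 14s - 4.
g(0) = -1, g'(0) = -4, so s_1 = 0 - (-1)/(-4) = -1/4.

-1/4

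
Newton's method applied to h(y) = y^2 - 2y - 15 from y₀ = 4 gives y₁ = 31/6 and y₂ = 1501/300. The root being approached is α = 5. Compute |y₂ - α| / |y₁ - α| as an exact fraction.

1/50

y₁ - α = 31/6 - 5 = 1/6, so |y₁ - α| = 1/6.
y₂ - α = 1501/300 - 5 = 1/300, so |y₂ - α| = 1/300.
Ratio = (1/300) / (1/6) = 1/50.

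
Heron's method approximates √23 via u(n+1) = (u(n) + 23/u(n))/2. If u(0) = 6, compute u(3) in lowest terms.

92261137/19237776

u(1) = (6 + 23/6)/2 = 59/12.
u(2) = (59/12 + 23/(59/12))/2 = 6793/1416.
u(3) = (6793/1416 + 23/(6793/1416))/2 = 92261137/19237776.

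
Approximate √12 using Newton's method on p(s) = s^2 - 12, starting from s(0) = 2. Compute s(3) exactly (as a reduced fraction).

p'(s) = 2s.
p(2) = -8, p'(2) = 4, so s(1) = 2 - (-8)/4 = 4.
p(4) = 4, p'(4) = 8, so s(2) = 4 - 4/8 = 7/2.
p(7/2) = 1/4, p'(7/2) = 7, so s(3) = (7/2) - (1/4)/7 = 97/28.

97/28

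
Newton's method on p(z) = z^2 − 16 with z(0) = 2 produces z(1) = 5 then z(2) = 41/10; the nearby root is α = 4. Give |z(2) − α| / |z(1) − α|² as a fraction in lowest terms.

z(1) − α = 5 − 4 = 1, so |z(1) − α| = 1.
z(2) − α = 41/10 − 4 = 1/10, so |z(2) − α| = 1/10.
|z(1) − α|² = 1.
Ratio = (1/10) / 1 = 1/10.

1/10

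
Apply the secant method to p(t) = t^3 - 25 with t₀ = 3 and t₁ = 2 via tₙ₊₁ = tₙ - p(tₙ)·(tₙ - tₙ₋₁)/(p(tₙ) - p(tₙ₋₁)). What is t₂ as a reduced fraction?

55/19

p(3) = 2, p(2) = -17. t₂ = 2 - (-17)·(2 - 3)/((-17) - 2) = 55/19.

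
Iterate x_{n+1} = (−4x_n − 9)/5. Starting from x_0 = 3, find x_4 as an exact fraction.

399/625

x_1 = (−4·3 − 9)/5 = −21/5.
x_2 = (−4·(−21/5) − 9)/5 = 39/25.
x_3 = (−4·(39/25) − 9)/5 = −381/125.
x_4 = (−4·(−381/125) − 9)/5 = 399/625.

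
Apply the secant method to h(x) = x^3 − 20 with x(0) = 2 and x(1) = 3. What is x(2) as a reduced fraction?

h(2) = −12, h(3) = 7. x(2) = 3 − 7·(3 − 2)/(7 − (−12)) = 50/19.

50/19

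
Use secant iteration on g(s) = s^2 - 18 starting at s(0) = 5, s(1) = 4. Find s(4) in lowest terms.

g(5) = 7, g(4) = -2. s(2) = 4 - (-2)·(4 - 5)/((-2) - 7) = 38/9.
g(4) = -2, g(38/9) = -14/81. s(3) = (38/9) - (-14/81)·((38/9) - 4)/((-14/81) - (-2)) = 157/37.
g(38/9) = -14/81, g(157/37) = 7/1369. s(4) = (157/37) - (7/1369)·((157/37) - (38/9))/((7/1369) - (-14/81)) = 11960/2819.

11960/2819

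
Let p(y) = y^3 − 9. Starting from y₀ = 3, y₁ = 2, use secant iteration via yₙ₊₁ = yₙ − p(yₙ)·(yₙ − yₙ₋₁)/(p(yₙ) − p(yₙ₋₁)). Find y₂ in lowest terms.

39/19

p(3) = 18, p(2) = −1. y₂ = 2 − (−1)·(2 − 3)/((−1) − 18) = 39/19.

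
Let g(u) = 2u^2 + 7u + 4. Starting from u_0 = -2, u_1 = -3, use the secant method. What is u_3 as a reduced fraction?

-36/13

g(-2) = -2, g(-3) = 1. u_2 = (-3) - 1·((-3) - (-2))/(1 - (-2)) = -8/3.
g(-3) = 1, g(-8/3) = -4/9. u_3 = (-8/3) - (-4/9)·((-8/3) - (-3))/((-4/9) - 1) = -36/13.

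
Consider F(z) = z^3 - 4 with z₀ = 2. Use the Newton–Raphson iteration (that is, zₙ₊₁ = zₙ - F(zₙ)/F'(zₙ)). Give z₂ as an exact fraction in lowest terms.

358/225

F'(z) = 3z^2.
F(2) = 4, F'(2) = 12, so z₁ = 2 - 4/12 = 5/3.
F(5/3) = 17/27, F'(5/3) = 25/3, so z₂ = (5/3) - (17/27)/(25/3) = 358/225.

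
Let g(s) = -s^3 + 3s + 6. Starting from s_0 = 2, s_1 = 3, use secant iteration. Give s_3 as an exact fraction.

221/95

g(2) = 4, g(3) = -12. s_2 = 3 - (-12)·(3 - 2)/((-12) - 4) = 9/4.
g(3) = -12, g(9/4) = 87/64. s_3 = (9/4) - (87/64)·((9/4) - 3)/((87/64) - (-12)) = 221/95.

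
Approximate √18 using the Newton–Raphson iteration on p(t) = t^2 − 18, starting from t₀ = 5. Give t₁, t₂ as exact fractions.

p'(t) = 2t.
p(5) = 7, p'(5) = 10, so t₁ = 5 − 7/10 = 43/10.
p(43/10) = 49/100, p'(43/10) = 43/5, so t₂ = (43/10) − (49/100)/(43/5) = 3649/860.

t₁ = 43/10, t₂ = 3649/860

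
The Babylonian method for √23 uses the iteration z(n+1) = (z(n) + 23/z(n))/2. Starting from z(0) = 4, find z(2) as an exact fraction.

z(1) = (4 + 23/4)/2 = 39/8.
z(2) = (39/8 + 23/(39/8))/2 = 2993/624.

2993/624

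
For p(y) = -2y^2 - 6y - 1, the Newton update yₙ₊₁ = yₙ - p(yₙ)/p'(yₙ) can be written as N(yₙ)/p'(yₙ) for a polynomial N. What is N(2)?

-7

p'(y) = -4y - 6.
N(y) = y·p'(y) - p(y) = y·(-4y - 6) - (-2y^2 - 6y - 1) = -2y^2 + 1.
N(2) = -7.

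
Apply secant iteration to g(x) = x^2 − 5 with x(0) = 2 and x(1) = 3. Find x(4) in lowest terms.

g(2) = −1, g(3) = 4. x(2) = 3 − 4·(3 − 2)/(4 − (−1)) = 11/5.
g(3) = 4, g(11/5) = −4/25. x(3) = (11/5) − (−4/25)·((11/5) − 3)/((−4/25) − 4) = 29/13.
g(11/5) = −4/25, g(29/13) = −4/169. x(4) = (29/13) − (−4/169)·((29/13) − (11/5))/((−4/169) − (−4/25)) = 161/72.

161/72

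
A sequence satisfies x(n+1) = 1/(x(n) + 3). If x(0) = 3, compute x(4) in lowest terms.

63/208

x(1) = 1/(3 + 3) = 1/6.
x(2) = 1/(1/6 + 3) = 6/19.
x(3) = 1/(6/19 + 3) = 19/63.
x(4) = 1/(19/63 + 3) = 63/208.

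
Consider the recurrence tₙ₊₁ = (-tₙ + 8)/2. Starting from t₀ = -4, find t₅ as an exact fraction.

t₁ = (-(-4) + 8)/2 = 6.
t₂ = (-6 + 8)/2 = 1.
t₃ = (-1 + 8)/2 = 7/2.
t₄ = (-(7/2) + 8)/2 = 9/4.
t₅ = (-(9/4) + 8)/2 = 23/8.

23/8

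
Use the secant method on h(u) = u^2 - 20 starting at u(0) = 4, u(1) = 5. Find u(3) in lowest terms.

h(4) = -4, h(5) = 5. u(2) = 5 - 5·(5 - 4)/(5 - (-4)) = 40/9.
h(5) = 5, h(40/9) = -20/81. u(3) = (40/9) - (-20/81)·((40/9) - 5)/((-20/81) - 5) = 76/17.

76/17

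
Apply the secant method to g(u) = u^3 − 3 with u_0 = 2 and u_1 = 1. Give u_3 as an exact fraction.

g(2) = 5, g(1) = −2. u_2 = 1 − (−2)·(1 − 2)/((−2) − 5) = 9/7.
g(1) = −2, g(9/7) = −300/343. u_3 = (9/7) − (−300/343)·((9/7) − 1)/((−300/343) − (−2)) = 291/193.

291/193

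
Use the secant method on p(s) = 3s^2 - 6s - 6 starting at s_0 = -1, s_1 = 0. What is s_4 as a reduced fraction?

p(-1) = 3, p(0) = -6. s_2 = 0 - (-6)·(0 - (-1))/((-6) - 3) = -2/3.
p(0) = -6, p(-2/3) = -2/3. s_3 = (-2/3) - (-2/3)·((-2/3) - 0)/((-2/3) - (-6)) = -3/4.
p(-2/3) = -2/3, p(-3/4) = 3/16. s_4 = (-3/4) - (3/16)·((-3/4) - (-2/3))/((3/16) - (-2/3)) = -30/41.

-30/41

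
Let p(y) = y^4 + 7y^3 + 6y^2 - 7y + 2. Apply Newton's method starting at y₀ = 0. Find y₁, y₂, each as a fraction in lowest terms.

p'(y) = 4y^3 + 21y^2 + 12y - 7.
p(0) = 2, p'(0) = -7, so y₁ = 0 - 2/(-7) = 2/7.
p(2/7) = 1584/2401, p'(2/7) = -605/343, so y₂ = (2/7) - (1584/2401)/(-605/343) = 254/385.

y₁ = 2/7, y₂ = 254/385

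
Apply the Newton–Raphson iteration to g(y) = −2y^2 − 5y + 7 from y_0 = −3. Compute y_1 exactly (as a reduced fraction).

g'(y) = −4y − 5.
g(−3) = 4, g'(−3) = 7, so y_1 = (−3) − 4/7 = −25/7.

−25/7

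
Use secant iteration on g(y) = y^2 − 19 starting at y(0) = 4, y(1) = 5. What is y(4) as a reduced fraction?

g(4) = −3, g(5) = 6. y(2) = 5 − 6·(5 − 4)/(6 − (−3)) = 13/3.
g(5) = 6, g(13/3) = −2/9. y(3) = (13/3) − (−2/9)·((13/3) − 5)/((−2/9) − 6) = 61/14.
g(13/3) = −2/9, g(61/14) = −3/196. y(4) = (61/14) − (−3/196)·((61/14) − (13/3))/((−3/196) − (−2/9)) = 1591/365.

1591/365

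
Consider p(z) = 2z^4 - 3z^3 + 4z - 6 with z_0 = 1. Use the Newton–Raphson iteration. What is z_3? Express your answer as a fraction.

p'(z) = 8z^3 - 9z^2 + 4.
p(1) = -3, p'(1) = 3, so z_1 = 1 - (-3)/3 = 2.
p(2) = 10, p'(2) = 32, so z_2 = 2 - 10/32 = 27/16.
p(27/16) = 83625/32768, p'(27/16) = 8609/512, so z_3 = (27/16) - (83625/32768)/(8609/512) = 846147/550976.

846147/550976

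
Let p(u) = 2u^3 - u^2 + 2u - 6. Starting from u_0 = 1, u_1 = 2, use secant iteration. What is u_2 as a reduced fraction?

16/13

p(1) = -3, p(2) = 10. u_2 = 2 - 10·(2 - 1)/(10 - (-3)) = 16/13.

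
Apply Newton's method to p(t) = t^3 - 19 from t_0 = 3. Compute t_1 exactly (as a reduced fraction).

p'(t) = 3t^2.
p(3) = 8, p'(3) = 27, so t_1 = 3 - 8/27 = 73/27.

73/27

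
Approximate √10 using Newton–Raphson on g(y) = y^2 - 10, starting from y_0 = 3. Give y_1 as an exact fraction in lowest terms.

g'(y) = 2y.
g(3) = -1, g'(3) = 6, so y_1 = 3 - (-1)/6 = 19/6.

19/6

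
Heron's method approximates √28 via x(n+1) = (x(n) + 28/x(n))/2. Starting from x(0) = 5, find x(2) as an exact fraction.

x(1) = (5 + 28/5)/2 = 53/10.
x(2) = (53/10 + 28/(53/10))/2 = 5609/1060.

5609/1060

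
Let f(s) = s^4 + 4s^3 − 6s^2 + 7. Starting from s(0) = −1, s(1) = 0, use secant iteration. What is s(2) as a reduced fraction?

−7/9

f(−1) = −2, f(0) = 7. s(2) = 0 − 7·(0 − (−1))/(7 − (−2)) = −7/9.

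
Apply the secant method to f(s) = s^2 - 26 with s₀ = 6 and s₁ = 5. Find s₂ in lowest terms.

56/11

f(6) = 10, f(5) = -1. s₂ = 5 - (-1)·(5 - 6)/((-1) - 10) = 56/11.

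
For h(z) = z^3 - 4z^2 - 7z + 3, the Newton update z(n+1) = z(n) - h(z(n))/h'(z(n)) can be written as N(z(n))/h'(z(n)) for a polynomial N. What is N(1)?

-5

h'(z) = 3z^2 - 8z - 7.
N(z) = z·h'(z) - h(z) = z·(3z^2 - 8z - 7) - (z^3 - 4z^2 - 7z + 3) = 2z^3 - 4z^2 - 3.
N(1) = -5.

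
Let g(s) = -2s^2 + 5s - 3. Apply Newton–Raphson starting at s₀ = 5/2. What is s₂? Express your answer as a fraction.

211/130

g'(s) = -4s + 5.
g(5/2) = -3, g'(5/2) = -5, so s₁ = (5/2) - (-3)/(-5) = 19/10.
g(19/10) = -18/25, g'(19/10) = -13/5, so s₂ = (19/10) - (-18/25)/(-13/5) = 211/130.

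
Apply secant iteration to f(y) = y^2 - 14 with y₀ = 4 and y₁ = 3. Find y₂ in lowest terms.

26/7

f(4) = 2, f(3) = -5. y₂ = 3 - (-5)·(3 - 4)/((-5) - 2) = 26/7.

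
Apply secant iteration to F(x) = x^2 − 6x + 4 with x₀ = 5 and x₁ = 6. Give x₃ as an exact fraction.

68/13

F(5) = −1, F(6) = 4. x₂ = 6 − 4·(6 − 5)/(4 − (−1)) = 26/5.
F(6) = 4, F(26/5) = −4/25. x₃ = (26/5) − (−4/25)·((26/5) − 6)/((−4/25) − 4) = 68/13.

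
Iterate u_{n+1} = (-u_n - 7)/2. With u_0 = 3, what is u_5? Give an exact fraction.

-5/2

u_1 = (-3 - 7)/2 = -5.
u_2 = (-(-5) - 7)/2 = -1.
u_3 = (-(-1) - 7)/2 = -3.
u_4 = (-(-3) - 7)/2 = -2.
u_5 = (-(-2) - 7)/2 = -5/2.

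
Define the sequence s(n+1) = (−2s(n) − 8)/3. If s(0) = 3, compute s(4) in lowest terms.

−56/81

s(1) = (−2·3 − 8)/3 = −14/3.
s(2) = (−2·(−14/3) − 8)/3 = 4/9.
s(3) = (−2·(4/9) − 8)/3 = −80/27.
s(4) = (−2·(−80/27) − 8)/3 = −56/81.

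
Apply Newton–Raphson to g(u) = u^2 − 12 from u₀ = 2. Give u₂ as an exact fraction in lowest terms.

7/2

g'(u) = 2u.
g(2) = −8, g'(2) = 4, so u₁ = 2 − (−8)/4 = 4.
g(4) = 4, g'(4) = 8, so u₂ = 4 − 4/8 = 7/2.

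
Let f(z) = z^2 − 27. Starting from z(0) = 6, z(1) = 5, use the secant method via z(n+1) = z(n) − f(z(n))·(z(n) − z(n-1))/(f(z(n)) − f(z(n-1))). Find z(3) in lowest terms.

291/56

f(6) = 9, f(5) = −2. z(2) = 5 − (−2)·(5 − 6)/((−2) − 9) = 57/11.
f(5) = −2, f(57/11) = −18/121. z(3) = (57/11) − (−18/121)·((57/11) − 5)/((−18/121) − (−2)) = 291/56.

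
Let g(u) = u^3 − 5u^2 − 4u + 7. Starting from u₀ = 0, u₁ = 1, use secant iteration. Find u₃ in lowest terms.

g(0) = 7, g(1) = −1. u₂ = 1 − (−1)·(1 − 0)/((−1) − 7) = 7/8.
g(1) = −1, g(7/8) = 175/512. u₃ = (7/8) − (175/512)·((7/8) − 1)/((175/512) − (−1)) = 623/687.

623/687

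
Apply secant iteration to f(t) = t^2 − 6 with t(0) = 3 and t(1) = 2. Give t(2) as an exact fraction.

12/5

f(3) = 3, f(2) = −2. t(2) = 2 − (−2)·(2 − 3)/((−2) − 3) = 12/5.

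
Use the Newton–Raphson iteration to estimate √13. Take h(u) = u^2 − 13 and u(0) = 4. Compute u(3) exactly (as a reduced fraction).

5597777/1552544

h'(u) = 2u.
h(4) = 3, h'(4) = 8, so u(1) = 4 − 3/8 = 29/8.
h(29/8) = 9/64, h'(29/8) = 29/4, so u(2) = (29/8) − (9/64)/(29/4) = 1673/464.
h(1673/464) = 81/215296, h'(1673/464) = 1673/232, so u(3) = (1673/464) − (81/215296)/(1673/232) = 5597777/1552544.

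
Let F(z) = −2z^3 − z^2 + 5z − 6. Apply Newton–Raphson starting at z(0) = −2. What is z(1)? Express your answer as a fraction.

−34/15

F'(z) = −6z^2 − 2z + 5.
F(−2) = −4, F'(−2) = −15, so z(1) = (−2) − (−4)/(−15) = −34/15.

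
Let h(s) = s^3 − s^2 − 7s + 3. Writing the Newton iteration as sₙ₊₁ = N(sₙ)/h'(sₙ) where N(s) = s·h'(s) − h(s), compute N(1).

−2

h'(s) = 3s^2 − 2s − 7.
N(s) = s·h'(s) − h(s) = s·(3s^2 − 2s − 7) − (s^3 − s^2 − 7s + 3) = 2s^3 − s^2 − 3.
N(1) = −2.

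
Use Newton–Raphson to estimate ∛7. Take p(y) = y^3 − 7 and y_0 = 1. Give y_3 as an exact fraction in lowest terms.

591743/301401

p'(y) = 3y^2.
p(1) = −6, p'(1) = 3, so y_1 = 1 − (−6)/3 = 3.
p(3) = 20, p'(3) = 27, so y_2 = 3 − 20/27 = 61/27.
p(61/27) = 89200/19683, p'(61/27) = 3721/243, so y_3 = (61/27) − (89200/19683)/(3721/243) = 591743/301401.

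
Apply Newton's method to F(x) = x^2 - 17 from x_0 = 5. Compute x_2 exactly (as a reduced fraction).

433/105

F'(x) = 2x.
F(5) = 8, F'(5) = 10, so x_1 = 5 - 8/10 = 21/5.
F(21/5) = 16/25, F'(21/5) = 42/5, so x_2 = (21/5) - (16/25)/(42/5) = 433/105.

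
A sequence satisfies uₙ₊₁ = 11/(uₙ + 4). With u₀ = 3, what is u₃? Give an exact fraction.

429/233

u₁ = 11/(3 + 4) = 11/7.
u₂ = 11/(11/7 + 4) = 77/39.
u₃ = 11/(77/39 + 4) = 429/233.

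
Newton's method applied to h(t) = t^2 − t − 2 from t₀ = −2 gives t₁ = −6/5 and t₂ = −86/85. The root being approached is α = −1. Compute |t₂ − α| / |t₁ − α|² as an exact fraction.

5/17

t₁ − α = −6/5 − (−1) = −6/5 + 1 = −1/5, so |t₁ − α| = 1/5.
t₂ − α = −86/85 − (−1) = −86/85 + 1 = −1/85, so |t₂ − α| = 1/85.
|t₁ − α|² = 1/25.
Ratio = (1/85) / (1/25) = 5/17.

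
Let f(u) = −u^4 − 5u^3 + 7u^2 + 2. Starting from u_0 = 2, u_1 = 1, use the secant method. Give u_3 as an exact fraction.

232810/159643

f(2) = −26, f(1) = 3. u_2 = 1 − 3·(1 − 2)/(3 − (−26)) = 32/29.
f(1) = 3, f(32/29) = 1642914/707281. u_3 = (32/29) − (1642914/707281)·((32/29) − 1)/((1642914/707281) − 3) = 232810/159643.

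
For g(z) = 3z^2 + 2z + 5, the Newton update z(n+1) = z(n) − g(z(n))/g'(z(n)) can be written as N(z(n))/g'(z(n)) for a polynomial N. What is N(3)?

g'(z) = 6z + 2.
N(z) = z·g'(z) − g(z) = z·(6z + 2) − (3z^2 + 2z + 5) = 3z^2 − 5.
N(3) = 22.

22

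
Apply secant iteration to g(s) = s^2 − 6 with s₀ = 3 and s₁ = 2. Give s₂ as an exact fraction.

12/5

g(3) = 3, g(2) = −2. s₂ = 2 − (−2)·(2 − 3)/((−2) − 3) = 12/5.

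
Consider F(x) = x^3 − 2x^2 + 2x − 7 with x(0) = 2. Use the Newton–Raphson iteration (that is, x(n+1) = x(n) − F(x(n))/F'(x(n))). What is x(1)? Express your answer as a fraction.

5/2

F'(x) = 3x^2 − 4x + 2.
F(2) = −3, F'(2) = 6, so x(1) = 2 − (−3)/6 = 5/2.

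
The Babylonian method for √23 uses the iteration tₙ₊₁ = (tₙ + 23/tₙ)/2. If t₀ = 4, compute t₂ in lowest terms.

2993/624

t₁ = (4 + 23/4)/2 = 39/8.
t₂ = (39/8 + 23/(39/8))/2 = 2993/624.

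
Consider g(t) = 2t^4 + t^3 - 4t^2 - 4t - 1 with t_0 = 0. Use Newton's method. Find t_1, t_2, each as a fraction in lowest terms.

g'(t) = 8t^3 + 3t^2 - 8t - 4.
g(0) = -1, g'(0) = -4, so t_1 = 0 - (-1)/(-4) = -1/4.
g(-1/4) = -33/128, g'(-1/4) = -31/16, so t_2 = (-1/4) - (-33/128)/(-31/16) = -95/248.

t_1 = -1/4, t_2 = -95/248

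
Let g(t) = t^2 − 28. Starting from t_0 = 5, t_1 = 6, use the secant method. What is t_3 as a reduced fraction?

164/31

g(5) = −3, g(6) = 8. t_2 = 6 − 8·(6 − 5)/(8 − (−3)) = 58/11.
g(6) = 8, g(58/11) = −24/121. t_3 = (58/11) − (−24/121)·((58/11) − 6)/((−24/121) − 8) = 164/31.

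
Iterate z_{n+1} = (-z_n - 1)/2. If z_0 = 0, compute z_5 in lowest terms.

-11/32

z_1 = (-0 - 1)/2 = -1/2.
z_2 = (-(-1/2) - 1)/2 = -1/4.
z_3 = (-(-1/4) - 1)/2 = -3/8.
z_4 = (-(-3/8) - 1)/2 = -5/16.
z_5 = (-(-5/16) - 1)/2 = -11/32.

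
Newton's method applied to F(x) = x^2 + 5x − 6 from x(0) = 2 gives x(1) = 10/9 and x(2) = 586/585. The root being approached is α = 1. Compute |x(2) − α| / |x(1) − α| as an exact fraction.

1/65

x(1) − α = 10/9 − 1 = 1/9, so |x(1) − α| = 1/9.
x(2) − α = 586/585 − 1 = 1/585, so |x(2) − α| = 1/585.
Ratio = (1/585) / (1/9) = 1/65.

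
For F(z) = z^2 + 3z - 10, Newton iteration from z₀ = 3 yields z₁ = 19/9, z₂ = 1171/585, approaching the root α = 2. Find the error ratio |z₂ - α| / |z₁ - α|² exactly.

9/65

z₁ - α = 19/9 - 2 = 1/9, so |z₁ - α| = 1/9.
z₂ - α = 1171/585 - 2 = 1/585, so |z₂ - α| = 1/585.
|z₁ - α|² = 1/81.
Ratio = (1/585) / (1/81) = 9/65.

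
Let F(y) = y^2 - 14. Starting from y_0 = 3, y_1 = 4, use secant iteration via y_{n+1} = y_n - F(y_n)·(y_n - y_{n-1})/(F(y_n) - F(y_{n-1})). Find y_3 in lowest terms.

101/27

F(3) = -5, F(4) = 2. y_2 = 4 - 2·(4 - 3)/(2 - (-5)) = 26/7.
F(4) = 2, F(26/7) = -10/49. y_3 = (26/7) - (-10/49)·((26/7) - 4)/((-10/49) - 2) = 101/27.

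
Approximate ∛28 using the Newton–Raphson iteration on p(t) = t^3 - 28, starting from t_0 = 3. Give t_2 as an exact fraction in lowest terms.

p'(t) = 3t^2.
p(3) = -1, p'(3) = 27, so t_1 = 3 - (-1)/27 = 82/27.
p(82/27) = 244/19683, p'(82/27) = 6724/243, so t_2 = (82/27) - (244/19683)/(6724/243) = 413465/136161.

413465/136161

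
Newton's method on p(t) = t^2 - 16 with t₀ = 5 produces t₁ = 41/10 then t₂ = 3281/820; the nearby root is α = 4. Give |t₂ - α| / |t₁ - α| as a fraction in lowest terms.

1/82

t₁ - α = 41/10 - 4 = 1/10, so |t₁ - α| = 1/10.
t₂ - α = 3281/820 - 4 = 1/820, so |t₂ - α| = 1/820.
Ratio = (1/820) / (1/10) = 1/82.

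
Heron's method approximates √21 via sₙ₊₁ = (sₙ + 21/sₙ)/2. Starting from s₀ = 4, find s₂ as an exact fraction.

2713/592

s₁ = (4 + 21/4)/2 = 37/8.
s₂ = (37/8 + 21/(37/8))/2 = 2713/592.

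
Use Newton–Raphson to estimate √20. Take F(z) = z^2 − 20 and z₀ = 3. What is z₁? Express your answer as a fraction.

29/6

F'(z) = 2z.
F(3) = −11, F'(3) = 6, so z₁ = 3 − (−11)/6 = 29/6.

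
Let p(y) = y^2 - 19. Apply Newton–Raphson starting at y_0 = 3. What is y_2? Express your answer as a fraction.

367/84

p'(y) = 2y.
p(3) = -10, p'(3) = 6, so y_1 = 3 - (-10)/6 = 14/3.
p(14/3) = 25/9, p'(14/3) = 28/3, so y_2 = (14/3) - (25/9)/(28/3) = 367/84.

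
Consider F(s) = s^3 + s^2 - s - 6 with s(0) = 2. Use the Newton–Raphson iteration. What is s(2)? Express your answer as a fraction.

F'(s) = 3s^2 + 2s - 1.
F(2) = 4, F'(2) = 15, so s(1) = 2 - 4/15 = 26/15.
F(26/15) = 1616/3375, F'(26/15) = 287/25, so s(2) = (26/15) - (1616/3375)/(287/25) = 65542/38745.

65542/38745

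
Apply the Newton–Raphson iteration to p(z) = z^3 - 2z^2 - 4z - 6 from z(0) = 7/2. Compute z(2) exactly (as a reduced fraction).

p'(z) = 3z^2 - 4z - 4.
p(7/2) = -13/8, p'(7/2) = 75/4, so z(1) = (7/2) - (-13/8)/(75/4) = 269/75.
p(269/75) = 27209/421875, p'(269/75) = 37961/1875, so z(2) = (269/75) - (27209/421875)/(37961/1875) = 4372474/1220175.

4372474/1220175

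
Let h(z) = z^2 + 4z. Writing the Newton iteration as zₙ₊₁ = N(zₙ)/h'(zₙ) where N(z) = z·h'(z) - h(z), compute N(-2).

h'(z) = 2z + 4.
N(z) = z·h'(z) - h(z) = z·(2z + 4) - (z^2 + 4z) = z^2.
N(-2) = 4.

4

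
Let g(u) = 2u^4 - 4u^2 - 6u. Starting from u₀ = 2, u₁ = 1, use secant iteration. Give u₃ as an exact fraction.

155/47

g(2) = 4, g(1) = -8. u₂ = 1 - (-8)·(1 - 2)/((-8) - 4) = 5/3.
g(1) = -8, g(5/3) = -460/81. u₃ = (5/3) - (-460/81)·((5/3) - 1)/((-460/81) - (-8)) = 155/47.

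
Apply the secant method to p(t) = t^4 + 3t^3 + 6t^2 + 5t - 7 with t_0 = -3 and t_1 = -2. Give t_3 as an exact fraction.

p(-3) = 32, p(-2) = -1. t_2 = (-2) - (-1)·((-2) - (-3))/((-1) - 32) = -67/33.
p(-2) = -1, p(-67/33) = -633632/1185921. t_3 = (-67/33) - (-633632/1185921)·((-67/33) - (-2))/((-633632/1185921) - (-1)) = -1140515/552289.

-1140515/552289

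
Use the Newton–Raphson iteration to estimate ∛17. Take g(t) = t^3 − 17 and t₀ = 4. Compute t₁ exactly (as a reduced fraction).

145/48

g'(t) = 3t^2.
g(4) = 47, g'(4) = 48, so t₁ = 4 − 47/48 = 145/48.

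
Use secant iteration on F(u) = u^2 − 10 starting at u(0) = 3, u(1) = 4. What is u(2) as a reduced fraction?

F(3) = −1, F(4) = 6. u(2) = 4 − 6·(4 − 3)/(6 − (−1)) = 22/7.

22/7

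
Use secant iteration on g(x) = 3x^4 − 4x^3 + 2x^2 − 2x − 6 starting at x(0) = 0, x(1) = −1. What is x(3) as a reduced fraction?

−3588/4919

g(0) = −6, g(−1) = 5. x(2) = (−1) − 5·((−1) − 0)/(5 − (−6)) = −6/11.
g(−1) = 5, g(−6/11) = −49770/14641. x(3) = (−6/11) − (−49770/14641)·((−6/11) − (−1))/((−49770/14641) − 5) = −3588/4919.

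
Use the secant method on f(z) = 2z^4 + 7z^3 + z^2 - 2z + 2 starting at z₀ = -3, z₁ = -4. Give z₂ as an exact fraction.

f(-3) = -10, f(-4) = 90. z₂ = (-4) - 90·((-4) - (-3))/(90 - (-10)) = -31/10.

-31/10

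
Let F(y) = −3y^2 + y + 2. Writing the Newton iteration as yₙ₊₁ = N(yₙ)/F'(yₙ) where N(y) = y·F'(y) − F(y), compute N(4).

F'(y) = −6y + 1.
N(y) = y·F'(y) − F(y) = y·(−6y + 1) − (−3y^2 + y + 2) = −3y^2 − 2.
N(4) = −50.

−50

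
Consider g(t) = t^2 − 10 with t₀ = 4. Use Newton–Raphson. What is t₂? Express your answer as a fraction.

329/104

g'(t) = 2t.
g(4) = 6, g'(4) = 8, so t₁ = 4 − 6/8 = 13/4.
g(13/4) = 9/16, g'(13/4) = 13/2, so t₂ = (13/4) − (9/16)/(13/2) = 329/104.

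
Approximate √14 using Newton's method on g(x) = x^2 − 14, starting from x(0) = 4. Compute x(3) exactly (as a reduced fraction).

g'(x) = 2x.
g(4) = 2, g'(4) = 8, so x(1) = 4 − 2/8 = 15/4.
g(15/4) = 1/16, g'(15/4) = 15/2, so x(2) = (15/4) − (1/16)/(15/2) = 449/120.
g(449/120) = 1/14400, g'(449/120) = 449/60, so x(3) = (449/120) − (1/14400)/(449/60) = 403201/107760.

403201/107760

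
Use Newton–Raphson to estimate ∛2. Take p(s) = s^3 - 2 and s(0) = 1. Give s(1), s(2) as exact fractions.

s(1) = 4/3, s(2) = 91/72

p'(s) = 3s^2.
p(1) = -1, p'(1) = 3, so s(1) = 1 - (-1)/3 = 4/3.
p(4/3) = 10/27, p'(4/3) = 16/3, so s(2) = (4/3) - (10/27)/(16/3) = 91/72.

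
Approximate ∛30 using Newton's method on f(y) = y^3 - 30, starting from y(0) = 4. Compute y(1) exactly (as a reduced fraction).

f'(y) = 3y^2.
f(4) = 34, f'(4) = 48, so y(1) = 4 - 34/48 = 79/24.

79/24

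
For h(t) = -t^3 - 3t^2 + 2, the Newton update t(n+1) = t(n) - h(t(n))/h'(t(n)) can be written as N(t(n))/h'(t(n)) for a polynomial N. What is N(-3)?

h'(t) = -3t^2 - 6t.
N(t) = t·h'(t) - h(t) = t·(-3t^2 - 6t) - (-t^3 - 3t^2 + 2) = -2t^3 - 3t^2 - 2.
N(-3) = 25.

25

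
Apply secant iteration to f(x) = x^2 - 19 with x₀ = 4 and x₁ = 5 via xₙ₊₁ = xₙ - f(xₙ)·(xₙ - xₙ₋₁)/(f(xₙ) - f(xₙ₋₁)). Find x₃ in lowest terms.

f(4) = -3, f(5) = 6. x₂ = 5 - 6·(5 - 4)/(6 - (-3)) = 13/3.
f(5) = 6, f(13/3) = -2/9. x₃ = (13/3) - (-2/9)·((13/3) - 5)/((-2/9) - 6) = 61/14.

61/14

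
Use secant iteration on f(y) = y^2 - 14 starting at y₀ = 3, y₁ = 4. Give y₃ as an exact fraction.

f(3) = -5, f(4) = 2. y₂ = 4 - 2·(4 - 3)/(2 - (-5)) = 26/7.
f(4) = 2, f(26/7) = -10/49. y₃ = (26/7) - (-10/49)·((26/7) - 4)/((-10/49) - 2) = 101/27.

101/27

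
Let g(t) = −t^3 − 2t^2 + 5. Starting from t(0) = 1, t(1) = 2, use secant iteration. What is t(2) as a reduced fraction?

g(1) = 2, g(2) = −11. t(2) = 2 − (−11)·(2 − 1)/((−11) − 2) = 15/13.

15/13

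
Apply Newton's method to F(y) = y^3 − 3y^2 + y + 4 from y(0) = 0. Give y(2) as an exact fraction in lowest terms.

F'(y) = 3y^2 − 6y + 1.
F(0) = 4, F'(0) = 1, so y(1) = 0 − 4/1 = −4.
F(−4) = −112, F'(−4) = 73, so y(2) = (−4) − (−112)/73 = −180/73.

−180/73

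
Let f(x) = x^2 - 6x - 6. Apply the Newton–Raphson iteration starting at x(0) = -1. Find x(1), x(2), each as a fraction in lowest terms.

f'(x) = 2x - 6.
f(-1) = 1, f'(-1) = -8, so x(1) = (-1) - 1/(-8) = -7/8.
f(-7/8) = 1/64, f'(-7/8) = -31/4, so x(2) = (-7/8) - (1/64)/(-31/4) = -433/496.

x(1) = -7/8, x(2) = -433/496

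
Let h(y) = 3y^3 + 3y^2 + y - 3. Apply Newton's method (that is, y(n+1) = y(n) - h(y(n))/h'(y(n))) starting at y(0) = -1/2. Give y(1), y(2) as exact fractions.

h'(y) = 9y^2 + 6y + 1.
h(-1/2) = -25/8, h'(-1/2) = 1/4, so y(1) = (-1/2) - (-25/8)/(1/4) = 12.
h(12) = 5625, h'(12) = 1369, so y(2) = 12 - 5625/1369 = 10803/1369.

y(1) = 12, y(2) = 10803/1369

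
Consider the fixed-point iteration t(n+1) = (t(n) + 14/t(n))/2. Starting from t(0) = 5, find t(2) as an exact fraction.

2921/780

t(1) = (5 + 14/5)/2 = 39/10.
t(2) = (39/10 + 14/(39/10))/2 = 2921/780.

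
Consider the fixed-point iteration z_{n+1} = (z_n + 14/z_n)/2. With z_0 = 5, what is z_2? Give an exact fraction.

z_1 = (5 + 14/5)/2 = 39/10.
z_2 = (39/10 + 14/(39/10))/2 = 2921/780.

2921/780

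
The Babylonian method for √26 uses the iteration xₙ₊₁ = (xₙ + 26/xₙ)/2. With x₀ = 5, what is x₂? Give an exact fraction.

x₁ = (5 + 26/5)/2 = 51/10.
x₂ = (51/10 + 26/(51/10))/2 = 5201/1020.

5201/1020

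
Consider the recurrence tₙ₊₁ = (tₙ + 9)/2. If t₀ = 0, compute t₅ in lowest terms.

279/32

t₁ = (0 + 9)/2 = 9/2.
t₂ = ((9/2) + 9)/2 = 27/4.
t₃ = ((27/4) + 9)/2 = 63/8.
t₄ = ((63/8) + 9)/2 = 135/16.
t₅ = ((135/16) + 9)/2 = 279/32.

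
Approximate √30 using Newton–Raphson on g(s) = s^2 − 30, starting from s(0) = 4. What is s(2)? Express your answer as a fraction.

g'(s) = 2s.
g(4) = −14, g'(4) = 8, so s(1) = 4 − (−14)/8 = 23/4.
g(23/4) = 49/16, g'(23/4) = 23/2, so s(2) = (23/4) − (49/16)/(23/2) = 1009/184.

1009/184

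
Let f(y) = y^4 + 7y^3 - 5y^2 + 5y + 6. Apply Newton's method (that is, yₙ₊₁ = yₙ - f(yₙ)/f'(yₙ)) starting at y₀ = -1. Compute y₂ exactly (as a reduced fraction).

f'(y) = 4y^3 + 21y^2 - 10y + 5.
f(-1) = -10, f'(-1) = 32, so y₁ = (-1) - (-10)/32 = -11/16.
f(-11/16) = -121375/65536, f'(-11/16) = 20993/1024, so y₂ = (-11/16) - (-121375/65536)/(20993/1024) = -802317/1343552.

-802317/1343552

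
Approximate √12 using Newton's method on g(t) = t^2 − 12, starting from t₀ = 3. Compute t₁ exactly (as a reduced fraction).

g'(t) = 2t.
g(3) = −3, g'(3) = 6, so t₁ = 3 − (−3)/6 = 7/2.

7/2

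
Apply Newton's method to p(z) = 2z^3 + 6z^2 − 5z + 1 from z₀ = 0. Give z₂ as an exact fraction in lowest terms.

p'(z) = 6z^2 + 12z − 5.
p(0) = 1, p'(0) = −5, so z₁ = 0 − 1/(−5) = 1/5.
p(1/5) = 32/125, p'(1/5) = −59/25, so z₂ = (1/5) − (32/125)/(−59/25) = 91/295.

91/295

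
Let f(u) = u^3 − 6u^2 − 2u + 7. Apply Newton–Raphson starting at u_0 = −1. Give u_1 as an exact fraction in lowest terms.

f'(u) = 3u^2 − 12u − 2.
f(−1) = 2, f'(−1) = 13, so u_1 = (−1) − 2/13 = −15/13.

−15/13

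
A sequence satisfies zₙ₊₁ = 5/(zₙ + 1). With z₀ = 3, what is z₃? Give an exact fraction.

z₁ = 5/(3 + 1) = 5/4.
z₂ = 5/(5/4 + 1) = 20/9.
z₃ = 5/(20/9 + 1) = 45/29.

45/29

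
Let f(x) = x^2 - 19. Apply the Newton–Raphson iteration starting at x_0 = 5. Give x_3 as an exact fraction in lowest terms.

1839281/421960

f'(x) = 2x.
f(5) = 6, f'(5) = 10, so x_1 = 5 - 6/10 = 22/5.
f(22/5) = 9/25, f'(22/5) = 44/5, so x_2 = (22/5) - (9/25)/(44/5) = 959/220.
f(959/220) = 81/48400, f'(959/220) = 959/110, so x_3 = (959/220) - (81/48400)/(959/110) = 1839281/421960.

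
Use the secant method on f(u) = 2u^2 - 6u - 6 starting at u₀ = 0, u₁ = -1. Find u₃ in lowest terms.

f(0) = -6, f(-1) = 2. u₂ = (-1) - 2·((-1) - 0)/(2 - (-6)) = -3/4.
f(-1) = 2, f(-3/4) = -3/8. u₃ = (-3/4) - (-3/8)·((-3/4) - (-1))/((-3/8) - 2) = -15/19.

-15/19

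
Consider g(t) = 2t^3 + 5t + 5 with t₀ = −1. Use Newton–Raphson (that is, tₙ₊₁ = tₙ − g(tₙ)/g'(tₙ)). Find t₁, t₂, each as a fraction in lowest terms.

g'(t) = 6t^2 + 5.
g(−1) = −2, g'(−1) = 11, so t₁ = (−1) − (−2)/11 = −9/11.
g(−9/11) = −248/1331, g'(−9/11) = 1091/121, so t₂ = (−9/11) − (−248/1331)/(1091/121) = −9571/12001.

t₁ = −9/11, t₂ = −9571/12001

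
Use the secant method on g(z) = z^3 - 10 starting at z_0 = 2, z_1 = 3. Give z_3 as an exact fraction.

15250/7129

g(2) = -2, g(3) = 17. z_2 = 3 - 17·(3 - 2)/(17 - (-2)) = 40/19.
g(3) = 17, g(40/19) = -4590/6859. z_3 = (40/19) - (-4590/6859)·((40/19) - 3)/((-4590/6859) - 17) = 15250/7129.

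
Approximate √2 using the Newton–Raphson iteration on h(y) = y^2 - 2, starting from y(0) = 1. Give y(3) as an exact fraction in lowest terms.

577/408

h'(y) = 2y.
h(1) = -1, h'(1) = 2, so y(1) = 1 - (-1)/2 = 3/2.
h(3/2) = 1/4, h'(3/2) = 3, so y(2) = (3/2) - (1/4)/3 = 17/12.
h(17/12) = 1/144, h'(17/12) = 17/6, so y(3) = (17/12) - (1/144)/(17/6) = 577/408.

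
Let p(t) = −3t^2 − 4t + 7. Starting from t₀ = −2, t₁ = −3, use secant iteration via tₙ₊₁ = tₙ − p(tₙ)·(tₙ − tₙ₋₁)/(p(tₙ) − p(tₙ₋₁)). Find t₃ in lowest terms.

p(−2) = 3, p(−3) = −8. t₂ = (−3) − (−8)·((−3) − (−2))/((−8) − 3) = −25/11.
p(−3) = −8, p(−25/11) = 72/121. t₃ = (−25/11) − (72/121)·((−25/11) − (−3))/((72/121) − (−8)) = −151/65.

−151/65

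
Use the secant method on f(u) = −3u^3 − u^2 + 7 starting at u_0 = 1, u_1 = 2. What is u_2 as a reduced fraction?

f(1) = 3, f(2) = −21. u_2 = 2 − (−21)·(2 − 1)/((−21) − 3) = 9/8.

9/8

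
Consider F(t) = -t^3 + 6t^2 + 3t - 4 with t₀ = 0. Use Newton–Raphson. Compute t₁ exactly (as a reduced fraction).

4/3

F'(t) = -3t^2 + 12t + 3.
F(0) = -4, F'(0) = 3, so t₁ = 0 - (-4)/3 = 4/3.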